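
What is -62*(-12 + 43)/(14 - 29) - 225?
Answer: -1453/15 ≈ -96.867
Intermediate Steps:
-62*(-12 + 43)/(14 - 29) - 225 = -1922/(-15) - 225 = -1922*(-1)/15 - 225 = -62*(-31/15) - 225 = 1922/15 - 225 = -1453/15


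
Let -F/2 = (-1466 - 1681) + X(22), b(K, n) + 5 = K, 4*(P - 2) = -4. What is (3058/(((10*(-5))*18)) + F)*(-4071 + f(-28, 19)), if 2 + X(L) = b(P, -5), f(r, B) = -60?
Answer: -1301802489/50 ≈ -2.6036e+7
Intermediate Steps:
P = 1 (P = 2 + (1/4)*(-4) = 2 - 1 = 1)
b(K, n) = -5 + K
X(L) = -6 (X(L) = -2 + (-5 + 1) = -2 - 4 = -6)
F = 6306 (F = -2*((-1466 - 1681) - 6) = -2*(-3147 - 6) = -2*(-3153) = 6306)
(3058/(((10*(-5))*18)) + F)*(-4071 + f(-28, 19)) = (3058/(((10*(-5))*18)) + 6306)*(-4071 - 60) = (3058/((-50*18)) + 6306)*(-4131) = (3058/(-900) + 6306)*(-4131) = (3058*(-1/900) + 6306)*(-4131) = (-1529/450 + 6306)*(-4131) = (2836171/450)*(-4131) = -1301802489/50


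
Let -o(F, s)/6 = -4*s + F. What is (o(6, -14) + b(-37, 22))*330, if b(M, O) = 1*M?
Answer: -134970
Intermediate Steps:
b(M, O) = M
o(F, s) = -6*F + 24*s (o(F, s) = -6*(-4*s + F) = -6*(F - 4*s) = -6*F + 24*s)
(o(6, -14) + b(-37, 22))*330 = ((-6*6 + 24*(-14)) - 37)*330 = ((-36 - 336) - 37)*330 = (-372 - 37)*330 = -409*330 = -134970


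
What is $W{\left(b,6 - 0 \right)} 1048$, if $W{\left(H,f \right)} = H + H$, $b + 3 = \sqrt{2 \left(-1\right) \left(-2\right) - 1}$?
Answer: $-6288 + 2096 \sqrt{3} \approx -2657.6$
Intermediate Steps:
$b = -3 + \sqrt{3}$ ($b = -3 + \sqrt{2 \left(-1\right) \left(-2\right) - 1} = -3 + \sqrt{\left(-2\right) \left(-2\right) - 1} = -3 + \sqrt{4 - 1} = -3 + \sqrt{3} \approx -1.268$)
$W{\left(H,f \right)} = 2 H$
$W{\left(b,6 - 0 \right)} 1048 = 2 \left(-3 + \sqrt{3}\right) 1048 = \left(-6 + 2 \sqrt{3}\right) 1048 = -6288 + 2096 \sqrt{3}$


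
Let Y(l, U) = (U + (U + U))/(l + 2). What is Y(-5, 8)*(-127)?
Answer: 1016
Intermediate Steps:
Y(l, U) = 3*U/(2 + l) (Y(l, U) = (U + 2*U)/(2 + l) = (3*U)/(2 + l) = 3*U/(2 + l))
Y(-5, 8)*(-127) = (3*8/(2 - 5))*(-127) = (3*8/(-3))*(-127) = (3*8*(-1/3))*(-127) = -8*(-127) = 1016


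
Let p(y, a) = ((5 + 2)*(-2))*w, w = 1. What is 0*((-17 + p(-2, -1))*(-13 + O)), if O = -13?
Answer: 0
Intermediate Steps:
p(y, a) = -14 (p(y, a) = ((5 + 2)*(-2))*1 = (7*(-2))*1 = -14*1 = -14)
0*((-17 + p(-2, -1))*(-13 + O)) = 0*((-17 - 14)*(-13 - 13)) = 0*(-31*(-26)) = 0*806 = 0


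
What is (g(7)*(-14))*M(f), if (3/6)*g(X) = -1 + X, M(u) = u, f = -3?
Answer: 504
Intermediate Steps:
g(X) = -2 + 2*X (g(X) = 2*(-1 + X) = -2 + 2*X)
(g(7)*(-14))*M(f) = ((-2 + 2*7)*(-14))*(-3) = ((-2 + 14)*(-14))*(-3) = (12*(-14))*(-3) = -168*(-3) = 504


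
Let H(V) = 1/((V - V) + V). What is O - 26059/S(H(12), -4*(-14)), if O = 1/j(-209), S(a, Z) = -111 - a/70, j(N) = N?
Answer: 4574824799/19487369 ≈ 234.76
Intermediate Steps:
H(V) = 1/V (H(V) = 1/(0 + V) = 1/V)
S(a, Z) = -111 - a/70
O = -1/209 (O = 1/(-209) = -1/209 ≈ -0.0047847)
O - 26059/S(H(12), -4*(-14)) = -1/209 - 26059/(-111 - 1/70/12) = -1/209 - 26059/(-111 - 1/70*1/12) = -1/209 - 26059/(-111 - 1/840) = -1/209 - 26059/(-93241/840) = -1/209 - 26059*(-840/93241) = -1/209 + 21889560/93241 = 4574824799/19487369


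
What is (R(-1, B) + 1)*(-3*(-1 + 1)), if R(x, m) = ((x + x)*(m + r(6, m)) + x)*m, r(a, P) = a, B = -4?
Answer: 0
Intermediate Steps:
R(x, m) = m*(x + 2*x*(6 + m)) (R(x, m) = ((x + x)*(m + 6) + x)*m = ((2*x)*(6 + m) + x)*m = (2*x*(6 + m) + x)*m = (x + 2*x*(6 + m))*m = m*(x + 2*x*(6 + m)))
(R(-1, B) + 1)*(-3*(-1 + 1)) = (-4*(-1)*(13 + 2*(-4)) + 1)*(-3*(-1 + 1)) = (-4*(-1)*(13 - 8) + 1)*(-3*0) = (-4*(-1)*5 + 1)*0 = (20 + 1)*0 = 21*0 = 0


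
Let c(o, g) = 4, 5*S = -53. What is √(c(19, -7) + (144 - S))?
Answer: √3965/5 ≈ 12.594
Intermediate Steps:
S = -53/5 (S = (⅕)*(-53) = -53/5 ≈ -10.600)
√(c(19, -7) + (144 - S)) = √(4 + (144 - 1*(-53/5))) = √(4 + (144 + 53/5)) = √(4 + 773/5) = √(793/5) = √3965/5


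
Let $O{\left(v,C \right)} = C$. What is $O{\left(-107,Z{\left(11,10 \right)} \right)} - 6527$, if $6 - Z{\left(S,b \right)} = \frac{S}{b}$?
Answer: $- \frac{65221}{10} \approx -6522.1$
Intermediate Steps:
$Z{\left(S,b \right)} = 6 - \frac{S}{b}$
$O{\left(-107,Z{\left(11,10 \right)} \right)} - 6527 = \left(6 - \frac{11}{10}\right) - 6527 = \frac{49}{10} - 6527 = - \frac{65221}{10}$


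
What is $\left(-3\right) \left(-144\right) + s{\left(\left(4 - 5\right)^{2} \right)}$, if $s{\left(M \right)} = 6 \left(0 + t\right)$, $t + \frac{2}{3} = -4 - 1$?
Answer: $398$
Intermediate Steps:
$t = - \frac{17}{3}$ ($t = - \frac{2}{3} - 5 = - \frac{17}{3} \approx -5.6667$)
$s{\left(M \right)} = -34$ ($s{\left(M \right)} = 6 \left(0 - \frac{17}{3}\right) = 6 \left(- \frac{17}{3}\right) = -34$)
$\left(-3\right) \left(-144\right) + s{\left(\left(4 - 5\right)^{2} \right)} = \left(-3\right) \left(-144\right) - 34 = 432 - 34 = 398$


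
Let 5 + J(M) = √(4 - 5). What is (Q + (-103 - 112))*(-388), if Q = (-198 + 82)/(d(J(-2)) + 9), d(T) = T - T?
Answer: 795788/9 ≈ 88421.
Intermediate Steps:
J(M) = -5 + I (J(M) = -5 + √(4 - 5) = -5 + √(-1) = -5 + I)
d(T) = 0
Q = -116/9 (Q = (-198 + 82)/(0 + 9) = -116/9 ≈ -12.889)
(Q + (-103 - 112))*(-388) = (-116/9 + (-103 - 112))*(-388) = (-116/9 - 215)*(-388) = -2051/9*(-388) = 795788/9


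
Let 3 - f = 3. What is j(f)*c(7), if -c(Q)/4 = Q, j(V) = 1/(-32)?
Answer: 7/8 ≈ 0.87500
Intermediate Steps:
f = 0 (f = 3 - 1*3 = 3 - 3 = 0)
j(V) = -1/32
c(Q) = -4*Q
j(f)*c(7) = -(-1)*7/8 = -1/32*(-28) = 7/8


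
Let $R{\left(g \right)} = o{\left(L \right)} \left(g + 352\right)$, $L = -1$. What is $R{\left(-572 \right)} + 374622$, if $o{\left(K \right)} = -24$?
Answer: $379902$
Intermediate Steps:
$R{\left(g \right)} = -8448 - 24 g$ ($R{\left(g \right)} = - 24 \left(g + 352\right) = - 24 \left(352 + g\right) = -8448 - 24 g$)
$R{\left(-572 \right)} + 374622 = \left(-8448 - -13728\right) + 374622 = \left(-8448 + 13728\right) + 374622 = 5280 + 374622 = 379902$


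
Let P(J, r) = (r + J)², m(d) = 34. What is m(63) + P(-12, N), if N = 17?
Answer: 59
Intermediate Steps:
P(J, r) = (J + r)²
m(63) + P(-12, N) = 34 + (-12 + 17)² = 34 + 5² = 34 + 25 = 59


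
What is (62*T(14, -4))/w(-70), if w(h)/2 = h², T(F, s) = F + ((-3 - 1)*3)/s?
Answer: 527/4900 ≈ 0.10755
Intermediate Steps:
T(F, s) = F - 12/s (T(F, s) = F + (-4*3)/s = F - 12/s)
w(h) = 2*h²
(62*T(14, -4))/w(-70) = (62*(14 - 12/(-4)))/((2*(-70)²)) = (62*(14 - 12*(-¼)))/((2*4900)) = (62*(14 + 3))/9800 = (62*17)*(1/9800) = 1054*(1/9800) = 527/4900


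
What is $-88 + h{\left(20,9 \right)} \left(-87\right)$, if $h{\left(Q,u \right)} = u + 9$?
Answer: $-1654$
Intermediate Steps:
$h{\left(Q,u \right)} = 9 + u$
$-88 + h{\left(20,9 \right)} \left(-87\right) = -88 + \left(9 + 9\right) \left(-87\right) = -88 + 18 \left(-87\right) = -88 - 1566 = -1654$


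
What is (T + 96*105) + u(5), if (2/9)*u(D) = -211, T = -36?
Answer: 18189/2 ≈ 9094.5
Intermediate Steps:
u(D) = -1899/2 (u(D) = (9/2)*(-211) = -1899/2)
(T + 96*105) + u(5) = (-36 + 96*105) - 1899/2 = (-36 + 10080) - 1899/2 = 10044 - 1899/2 = 18189/2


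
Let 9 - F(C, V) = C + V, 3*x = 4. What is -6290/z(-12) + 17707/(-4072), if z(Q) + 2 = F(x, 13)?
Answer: 38224543/44792 ≈ 853.38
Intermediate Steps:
x = 4/3 (x = (1/3)*4 = 4/3 ≈ 1.3333)
F(C, V) = 9 - C - V (F(C, V) = 9 - (C + V) = 9 + (-C - V) = 9 - C - V)
z(Q) = -22/3 (z(Q) = -2 + (9 - 1*4/3 - 1*13) = -2 + (9 - 4/3 - 13) = -2 - 16/3 = -22/3)
-6290/z(-12) + 17707/(-4072) = -6290/(-22/3) + 17707/(-4072) = -6290*(-3/22) + 17707*(-1/4072) = 9435/11 - 17707/4072 = 38224543/44792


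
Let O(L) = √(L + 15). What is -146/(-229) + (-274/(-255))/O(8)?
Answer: 146/229 + 274*√23/5865 ≈ 0.86161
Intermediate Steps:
O(L) = √(15 + L)
-146/(-229) + (-274/(-255))/O(8) = -146/(-229) + (-274/(-255))/(√(15 + 8)) = -146*(-1/229) + (-274*(-1/255))/(√23) = 146/229 + 274*(√23/23)/255 = 146/229 + 274*√23/5865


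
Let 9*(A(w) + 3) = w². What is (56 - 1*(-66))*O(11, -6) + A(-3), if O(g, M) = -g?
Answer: -1344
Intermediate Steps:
A(w) = -3 + w²/9
(56 - 1*(-66))*O(11, -6) + A(-3) = (56 - 1*(-66))*(-1*11) + (-3 + (⅑)*(-3)²) = (56 + 66)*(-11) + (-3 + (⅑)*9) = 122*(-11) + (-3 + 1) = -1342 - 2 = -1344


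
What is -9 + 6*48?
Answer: 279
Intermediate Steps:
-9 + 6*48 = -9 + 288 = 279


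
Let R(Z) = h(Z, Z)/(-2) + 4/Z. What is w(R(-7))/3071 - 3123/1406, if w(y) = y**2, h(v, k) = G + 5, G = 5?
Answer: -12643443/5718202 ≈ -2.2111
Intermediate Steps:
h(v, k) = 10 (h(v, k) = 5 + 5 = 10)
R(Z) = -5 + 4/Z (R(Z) = 10/(-2) + 4/Z = 10*(-1/2) + 4/Z = -5 + 4/Z)
w(R(-7))/3071 - 3123/1406 = (-5 + 4/(-7))**2/3071 - 3123/1406 = (-5 + 4*(-1/7))**2*(1/3071) - 3123*1/1406 = (-5 - 4/7)**2*(1/3071) - 3123/1406 = (-39/7)**2*(1/3071) - 3123/1406 = (1521/49)*(1/3071) - 3123/1406 = 1521/150479 - 3123/1406 = -12643443/5718202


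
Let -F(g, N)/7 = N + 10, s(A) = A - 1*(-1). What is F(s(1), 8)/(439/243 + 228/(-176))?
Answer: -1347192/5465 ≈ -246.51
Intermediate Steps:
s(A) = 1 + A (s(A) = A + 1 = 1 + A)
F(g, N) = -70 - 7*N (F(g, N) = -7*(N + 10) = -7*(10 + N) = -70 - 7*N)
F(s(1), 8)/(439/243 + 228/(-176)) = (-70 - 7*8)/(439/243 + 228/(-176)) = (-70 - 56)/(439*(1/243) + 228*(-1/176)) = -126/(439/243 - 57/44) = -126/5465/10692 = -126*10692/5465 = -1347192/5465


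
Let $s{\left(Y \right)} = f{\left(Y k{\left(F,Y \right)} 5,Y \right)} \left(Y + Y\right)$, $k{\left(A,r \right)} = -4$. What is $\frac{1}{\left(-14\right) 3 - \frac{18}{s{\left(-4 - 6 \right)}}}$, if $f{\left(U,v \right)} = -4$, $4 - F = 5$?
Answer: $- \frac{40}{1689} \approx -0.023683$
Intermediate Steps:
$F = -1$ ($F = 4 - 5 = -1$)
$s{\left(Y \right)} = - 8 Y$ ($s{\left(Y \right)} = - 4 \left(Y + Y\right) = - 4 \cdot 2 Y = - 8 Y$)
$\frac{1}{\left(-14\right) 3 - \frac{18}{s{\left(-4 - 6 \right)}}} = \frac{1}{\left(-14\right) 3 - \frac{18}{\left(-8\right) \left(-4 - 6\right)}} = \frac{1}{-42 - \frac{18}{\left(-8\right) \left(-4 - 6\right)}} = \frac{1}{-42 - \frac{18}{\left(-8\right) \left(-10\right)}} = \frac{1}{-42 - \frac{18}{80}} = \frac{1}{-42 - \frac{9}{40}} = \frac{1}{- \frac{1689}{40}} = - \frac{40}{1689}$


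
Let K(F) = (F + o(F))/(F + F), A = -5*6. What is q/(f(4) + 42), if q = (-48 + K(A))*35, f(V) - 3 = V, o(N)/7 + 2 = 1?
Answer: -2843/84 ≈ -33.845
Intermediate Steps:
o(N) = -7 (o(N) = -14 + 7*1 = -14 + 7 = -7)
A = -30
f(V) = 3 + V
K(F) = (-7 + F)/(2*F) (K(F) = (F - 7)/(F + F) = (-7 + F)/((2*F)) = (-7 + F)*(1/(2*F)) = (-7 + F)/(2*F))
q = -19901/12 (q = (-48 + (½)*(-7 - 30)/(-30))*35 = (-48 + (½)*(-1/30)*(-37))*35 = (-48 + 37/60)*35 = -2843/60*35 = -19901/12 ≈ -1658.4)
q/(f(4) + 42) = -19901/(12*((3 + 4) + 42)) = -19901/(12*(7 + 42)) = -19901/12/49 = -19901/12*1/49 = -2843/84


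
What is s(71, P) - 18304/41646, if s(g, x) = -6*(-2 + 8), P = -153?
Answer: -68980/1893 ≈ -36.440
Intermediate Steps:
s(g, x) = -36 (s(g, x) = -6*6 = -36)
s(71, P) - 18304/41646 = -36 - 18304/41646 = -36 - 1*832/1893 = -36 - 832/1893 = -68980/1893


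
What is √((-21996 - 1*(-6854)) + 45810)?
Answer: 2*√7667 ≈ 175.12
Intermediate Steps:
√((-21996 - 1*(-6854)) + 45810) = √((-21996 + 6854) + 45810) = √(-15142 + 45810) = √30668 = 2*√7667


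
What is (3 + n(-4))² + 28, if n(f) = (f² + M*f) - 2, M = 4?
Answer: 29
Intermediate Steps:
n(f) = -2 + f² + 4*f (n(f) = (f² + 4*f) - 2 = -2 + f² + 4*f)
(3 + n(-4))² + 28 = (3 + (-2 + (-4)² + 4*(-4)))² + 28 = (3 + (-2 + 16 - 16))² + 28 = (3 - 2)² + 28 = 1² + 28 = 1 + 28 = 29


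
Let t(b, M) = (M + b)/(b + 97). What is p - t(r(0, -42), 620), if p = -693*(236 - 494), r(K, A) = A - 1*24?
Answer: 5542060/31 ≈ 1.7878e+5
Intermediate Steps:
r(K, A) = -24 + A (r(K, A) = A - 24 = -24 + A)
p = 178794 (p = -693*(-258) = 178794)
t(b, M) = (M + b)/(97 + b)
p - t(r(0, -42), 620) = 178794 - (620 + (-24 - 42))/(97 + (-24 - 42)) = 178794 - (620 - 66)/(97 - 66) = 178794 - 554/31 = 5542060/31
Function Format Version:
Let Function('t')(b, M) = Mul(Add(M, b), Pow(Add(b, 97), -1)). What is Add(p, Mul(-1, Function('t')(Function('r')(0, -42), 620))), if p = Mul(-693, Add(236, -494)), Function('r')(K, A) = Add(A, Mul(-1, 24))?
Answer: Rational(5542060, 31) ≈ 1.7878e+5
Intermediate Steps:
Function('r')(K, A) = Add(-24, A) (Function('r')(K, A) = Add(A, -24) = Add(-24, A))
p = 178794 (p = Mul(-693, -258) = 178794)
Function('t')(b, M) = Mul(Pow(Add(97, b), -1), Add(M, b)) (Function('t')(b, M) = Mul(Add(M, b), Pow(Add(97, b), -1)) = Mul(Pow(Add(97, b), -1), Add(M, b)))
Add(p, Mul(-1, Function('t')(Function('r')(0, -42), 620))) = Add(178794, Mul(-1, Mul(Pow(Add(97, Add(-24, -42)), -1), Add(620, Add(-24, -42))))) = Add(178794, Mul(-1, Mul(Pow(Add(97, -66), -1), Add(620, -66)))) = Add(178794, Mul(-1, Mul(Pow(31, -1), 554))) = Add(178794, Mul(-1, Mul(Rational(1, 31), 554))) = Add(178794, Mul(-1, Rational(554, 31))) = Add(178794, Rational(-554, 31)) = Rational(5542060, 31)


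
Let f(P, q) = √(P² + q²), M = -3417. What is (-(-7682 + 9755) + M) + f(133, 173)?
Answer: -5490 + √47618 ≈ -5271.8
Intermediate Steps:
(-(-7682 + 9755) + M) + f(133, 173) = (-(-7682 + 9755) - 3417) + √(133² + 173²) = (-1*2073 - 3417) + √(17689 + 29929) = (-2073 - 3417) + √47618 = -5490 + √47618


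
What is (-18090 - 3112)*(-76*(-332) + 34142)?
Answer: -1258847548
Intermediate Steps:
(-18090 - 3112)*(-76*(-332) + 34142) = -21202*(25232 + 34142) = -21202*59374 = -1258847548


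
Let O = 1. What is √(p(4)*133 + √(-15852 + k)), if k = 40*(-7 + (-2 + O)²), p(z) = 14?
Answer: √(1862 + 6*I*√447) ≈ 43.176 + 1.469*I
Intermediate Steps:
k = -240 (k = 40*(-7 + (-2 + 1)²) = 40*(-7 + (-1)²) = 40*(-7 + 1) = 40*(-6) = -240)
√(p(4)*133 + √(-15852 + k)) = √(14*133 + √(-15852 - 240)) = √(1862 + √(-16092)) = √(1862 + 6*I*√447)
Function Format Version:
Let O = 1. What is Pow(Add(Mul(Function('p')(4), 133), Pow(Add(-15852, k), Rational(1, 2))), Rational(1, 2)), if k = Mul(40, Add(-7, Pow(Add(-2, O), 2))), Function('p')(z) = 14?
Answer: Pow(Add(1862, Mul(6, I, Pow(447, Rational(1, 2)))), Rational(1, 2)) ≈ Add(43.176, Mul(1.4690, I))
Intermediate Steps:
k = -240 (k = Mul(40, Add(-7, Pow(Add(-2, 1), 2))) = Mul(40, Add(-7, Pow(-1, 2))) = Mul(40, Add(-7, 1)) = Mul(40, -6) = -240)
Pow(Add(Mul(Function('p')(4), 133), Pow(Add(-15852, k), Rational(1, 2))), Rational(1, 2)) = Pow(Add(Mul(14, 133), Pow(Add(-15852, -240), Rational(1, 2))), Rational(1, 2)) = Pow(Add(1862, Pow(-16092, Rational(1, 2))), Rational(1, 2)) = Pow(Add(1862, Mul(6, I, Pow(447, Rational(1, 2)))), Rational(1, 2))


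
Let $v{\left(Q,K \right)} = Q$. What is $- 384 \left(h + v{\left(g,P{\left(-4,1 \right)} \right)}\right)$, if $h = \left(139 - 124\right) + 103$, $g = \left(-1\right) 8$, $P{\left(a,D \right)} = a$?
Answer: $-42240$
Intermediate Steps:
$g = -8$
$h = 118$ ($h = 15 + 103 = 118$)
$- 384 \left(h + v{\left(g,P{\left(-4,1 \right)} \right)}\right) = - 384 \left(118 - 8\right) = \left(-384\right) 110 = -42240$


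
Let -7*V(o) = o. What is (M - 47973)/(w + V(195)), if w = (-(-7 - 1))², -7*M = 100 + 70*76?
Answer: -31021/23 ≈ -1348.7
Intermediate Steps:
M = -5420/7 (M = -(100 + 70*76)/7 = -(100 + 5320)/7 = -⅐*5420 = -5420/7 ≈ -774.29)
V(o) = -o/7
w = 64 (w = (-1*(-8))² = 8² = 64)
(M - 47973)/(w + V(195)) = (-5420/7 - 47973)/(64 - ⅐*195) = -341231/(7*(64 - 195/7)) = -341231/(7*253/7) = -341231/7*7/253 = -31021/23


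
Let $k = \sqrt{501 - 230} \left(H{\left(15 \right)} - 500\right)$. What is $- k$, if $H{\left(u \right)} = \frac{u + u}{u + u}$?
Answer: $499 \sqrt{271} \approx 8214.6$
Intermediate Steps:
$H{\left(u \right)} = 1$ ($H{\left(u \right)} = \frac{2 u}{2 u} = 2 u \frac{1}{2 u} = 1$)
$k = - 499 \sqrt{271}$ ($k = \sqrt{501 - 230} \left(1 - 500\right) = \sqrt{271} \left(-499\right) = - 499 \sqrt{271} \approx -8214.6$)
$- k = - \left(-499\right) \sqrt{271} = 499 \sqrt{271}$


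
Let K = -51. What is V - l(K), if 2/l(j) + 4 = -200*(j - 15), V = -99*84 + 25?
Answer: -54704019/6598 ≈ -8291.0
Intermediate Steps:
V = -8291 (V = -8316 + 25 = -8291)
l(j) = 2/(2996 - 200*j) (l(j) = 2/(-4 - 200*(j - 15)) = 2/(-4 - 200*(-15 + j)) = 2/(-4 + (3000 - 200*j)) = 2/(2996 - 200*j))
V - l(K) = -8291 - (-1)/(-1498 + 100*(-51)) = -8291 - (-1)/(-1498 - 5100) = -8291 - (-1)/(-6598) = -8291 - (-1)*(-1)/6598 = -8291 - 1*1/6598 = -8291 - 1/6598 = -54704019/6598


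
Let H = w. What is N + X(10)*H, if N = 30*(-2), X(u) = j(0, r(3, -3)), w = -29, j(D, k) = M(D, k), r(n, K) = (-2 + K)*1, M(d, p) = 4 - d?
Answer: -176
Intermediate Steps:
r(n, K) = -2 + K
j(D, k) = 4 - D
H = -29
X(u) = 4 (X(u) = 4 - 1*0 = 4 + 0 = 4)
N = -60
N + X(10)*H = -60 + 4*(-29) = -60 - 116 = -176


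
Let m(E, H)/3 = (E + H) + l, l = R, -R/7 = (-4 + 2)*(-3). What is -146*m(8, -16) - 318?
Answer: 21582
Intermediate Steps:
R = -42 (R = -7*(-4 + 2)*(-3) = -(-14)*(-3) = -7*6 = -42)
l = -42
m(E, H) = -126 + 3*E + 3*H (m(E, H) = 3*((E + H) - 42) = 3*(-42 + E + H) = -126 + 3*E + 3*H)
-146*m(8, -16) - 318 = -146*(-126 + 3*8 + 3*(-16)) - 318 = -146*(-126 + 24 - 48) - 318 = -146*(-150) - 318 = 21900 - 318 = 21582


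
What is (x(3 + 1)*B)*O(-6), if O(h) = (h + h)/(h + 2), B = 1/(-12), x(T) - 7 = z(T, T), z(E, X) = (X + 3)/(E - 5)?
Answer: 0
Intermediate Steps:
z(E, X) = (3 + X)/(-5 + E)
x(T) = 7 + (3 + T)/(-5 + T)
B = -1/12 ≈ -0.083333
O(h) = 2*h/(2 + h) (O(h) = (2*h)/(2 + h) = 2*h/(2 + h))
(x(3 + 1)*B)*O(-6) = ((8*(-4 + (3 + 1))/(-5 + (3 + 1)))*(-1/12))*(2*(-6)/(2 - 6)) = ((8*(-4 + 4)/(-5 + 4))*(-1/12))*(2*(-6)/(-4)) = ((8*0/(-1))*(-1/12))*(2*(-6)*(-1/4)) = ((8*(-1)*0)*(-1/12))*3 = (0*(-1/12))*3 = 0*3 = 0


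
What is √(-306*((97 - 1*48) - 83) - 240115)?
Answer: I*√229711 ≈ 479.28*I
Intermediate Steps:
√(-306*((97 - 1*48) - 83) - 240115) = √(-306*((97 - 48) - 83) - 240115) = √(-306*(49 - 83) - 240115) = √(-306*(-34) - 240115) = √(10404 - 240115) = √(-229711) = I*√229711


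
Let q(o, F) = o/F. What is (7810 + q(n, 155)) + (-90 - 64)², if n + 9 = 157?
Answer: 4886678/155 ≈ 31527.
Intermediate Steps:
n = 148 (n = -9 + 157 = 148)
(7810 + q(n, 155)) + (-90 - 64)² = (7810 + 148/155) + (-90 - 64)² = (7810 + 148*(1/155)) + (-154)² = (7810 + 148/155) + 23716 = 1210698/155 + 23716 = 4886678/155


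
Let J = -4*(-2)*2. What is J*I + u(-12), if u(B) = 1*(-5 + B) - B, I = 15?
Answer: 235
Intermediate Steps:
u(B) = -5 (u(B) = (-5 + B) - B = -5)
J = 16 (J = 8*2 = 16)
J*I + u(-12) = 16*15 - 5 = 240 - 5 = 235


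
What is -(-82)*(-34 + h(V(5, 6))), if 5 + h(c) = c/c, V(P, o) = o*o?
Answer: -3116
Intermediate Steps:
V(P, o) = o²
h(c) = -4 (h(c) = -5 + c/c = -5 + 1 = -4)
-(-82)*(-34 + h(V(5, 6))) = -(-82)*(-34 - 4) = -(-82)*(-38) = -1*3116 = -3116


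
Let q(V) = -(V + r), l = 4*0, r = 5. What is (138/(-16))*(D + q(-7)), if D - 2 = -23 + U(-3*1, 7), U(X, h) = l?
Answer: 1311/8 ≈ 163.88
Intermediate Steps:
l = 0
U(X, h) = 0
q(V) = -5 - V (q(V) = -(V + 5) = -(5 + V) = -5 - V)
D = -21 (D = 2 + (-23 + 0) = 2 - 23 = -21)
(138/(-16))*(D + q(-7)) = (138/(-16))*(-21 + (-5 - 1*(-7))) = (138*(-1/16))*(-21 + (-5 + 7)) = -69*(-21 + 2)/8 = -69/8*(-19) = 1311/8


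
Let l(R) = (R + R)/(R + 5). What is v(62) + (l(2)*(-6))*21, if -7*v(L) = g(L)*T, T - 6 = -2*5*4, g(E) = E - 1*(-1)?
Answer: 234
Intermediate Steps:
g(E) = 1 + E (g(E) = E + 1 = 1 + E)
T = -34 (T = 6 - 2*5*4 = 6 - 10*4 = 6 - 40 = -34)
v(L) = 34/7 + 34*L/7 (v(L) = -(1 + L)*(-34)/7 = -(-34 - 34*L)/7 = 34/7 + 34*L/7)
l(R) = 2*R/(5 + R) (l(R) = (2*R)/(5 + R) = 2*R/(5 + R))
v(62) + (l(2)*(-6))*21 = (34/7 + (34/7)*62) + ((2*2/(5 + 2))*(-6))*21 = (34/7 + 2108/7) + ((2*2/7)*(-6))*21 = 306 + ((2*2*(1/7))*(-6))*21 = 306 + ((4/7)*(-6))*21 = 306 - 24/7*21 = 306 - 72 = 234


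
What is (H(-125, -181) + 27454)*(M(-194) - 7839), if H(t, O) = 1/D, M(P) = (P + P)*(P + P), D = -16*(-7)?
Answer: 438796326545/112 ≈ 3.9178e+9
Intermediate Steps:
D = 112
M(P) = 4*P² (M(P) = (2*P)*(2*P) = 4*P²)
H(t, O) = 1/112
(H(-125, -181) + 27454)*(M(-194) - 7839) = (1/112 + 27454)*(4*(-194)² - 7839) = 3074849*(4*37636 - 7839)/112 = 3074849*(150544 - 7839)/112 = (3074849/112)*142705 = 438796326545/112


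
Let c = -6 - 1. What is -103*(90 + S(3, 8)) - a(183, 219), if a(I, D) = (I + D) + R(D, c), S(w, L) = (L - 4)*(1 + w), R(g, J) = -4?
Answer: -11316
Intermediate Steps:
c = -7
S(w, L) = (1 + w)*(-4 + L) (S(w, L) = (-4 + L)*(1 + w) = (1 + w)*(-4 + L))
a(I, D) = -4 + D + I (a(I, D) = (I + D) - 4 = (D + I) - 4 = -4 + D + I)
-103*(90 + S(3, 8)) - a(183, 219) = -103*(90 + (-4 + 8 - 4*3 + 8*3)) - (-4 + 219 + 183) = -103*(90 + (-4 + 8 - 12 + 24)) - 1*398 = -103*(90 + 16) - 398 = -103*106 - 398 = -10918 - 398 = -11316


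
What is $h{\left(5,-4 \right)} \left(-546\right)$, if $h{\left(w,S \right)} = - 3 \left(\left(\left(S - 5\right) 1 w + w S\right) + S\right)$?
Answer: $-113022$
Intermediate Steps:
$h{\left(w,S \right)} = - 3 S - 3 S w - 3 w \left(-5 + S\right)$ ($h{\left(w,S \right)} = - 3 \left(\left(\left(-5 + S\right) 1 w + S w\right) + S\right) = - 3 \left(\left(\left(-5 + S\right) w + S w\right) + S\right) = - 3 \left(\left(w \left(-5 + S\right) + S w\right) + S\right) = - 3 \left(\left(S w + w \left(-5 + S\right)\right) + S\right) = - 3 \left(S + S w + w \left(-5 + S\right)\right) = - 3 S - 3 S w - 3 w \left(-5 + S\right)$)
$h{\left(5,-4 \right)} \left(-546\right) = \left(\left(-3\right) \left(-4\right) + 15 \cdot 5 - \left(-24\right) 5\right) \left(-546\right) = \left(12 + 75 + 120\right) \left(-546\right) = 207 \left(-546\right) = -113022$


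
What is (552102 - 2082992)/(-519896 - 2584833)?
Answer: 1530890/3104729 ≈ 0.49308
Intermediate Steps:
(552102 - 2082992)/(-519896 - 2584833) = -1530890/(-3104729) = -1530890*(-1/3104729) = 1530890/3104729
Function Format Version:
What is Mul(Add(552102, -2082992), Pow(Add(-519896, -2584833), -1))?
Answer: Rational(1530890, 3104729) ≈ 0.49308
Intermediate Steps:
Mul(Add(552102, -2082992), Pow(Add(-519896, -2584833), -1)) = Mul(-1530890, Pow(-3104729, -1)) = Mul(-1530890, Rational(-1, 3104729)) = Rational(1530890, 3104729)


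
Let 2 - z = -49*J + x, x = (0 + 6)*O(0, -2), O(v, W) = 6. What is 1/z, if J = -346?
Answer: -1/16988 ≈ -5.8865e-5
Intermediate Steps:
x = 36 (x = (0 + 6)*6 = 6*6 = 36)
z = -16988 (z = 2 - (-49*(-346) + 36) = 2 - (16954 + 36) = 2 - 1*16990 = 2 - 16990 = -16988)
1/z = 1/(-16988) = -1/16988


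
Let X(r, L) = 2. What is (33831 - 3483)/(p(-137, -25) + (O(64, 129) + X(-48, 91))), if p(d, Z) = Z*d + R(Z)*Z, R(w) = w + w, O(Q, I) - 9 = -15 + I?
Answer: 2529/400 ≈ 6.3225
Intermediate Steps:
O(Q, I) = -6 + I (O(Q, I) = 9 + (-15 + I) = -6 + I)
R(w) = 2*w
p(d, Z) = 2*Z² + Z*d (p(d, Z) = Z*d + (2*Z)*Z = Z*d + 2*Z² = 2*Z² + Z*d)
(33831 - 3483)/(p(-137, -25) + (O(64, 129) + X(-48, 91))) = (33831 - 3483)/(-25*(-137 + 2*(-25)) + ((-6 + 129) + 2)) = 30348/(-25*(-137 - 50) + (123 + 2)) = 30348/(-25*(-187) + 125) = 30348/(4675 + 125) = 30348/4800 = 30348*(1/4800) = 2529/400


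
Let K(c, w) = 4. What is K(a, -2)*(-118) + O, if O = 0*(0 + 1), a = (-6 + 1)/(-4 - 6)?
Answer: -472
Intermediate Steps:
a = 1/2 (a = -5/(-10) = -5*(-1/10) = 1/2 ≈ 0.50000)
O = 0 (O = 0*1 = 0)
K(a, -2)*(-118) + O = 4*(-118) + 0 = -472 + 0 = -472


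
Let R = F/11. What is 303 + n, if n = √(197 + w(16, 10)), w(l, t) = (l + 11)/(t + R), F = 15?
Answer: 303 + √124610/25 ≈ 317.12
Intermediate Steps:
R = 15/11 ≈ 1.3636
w(l, t) = (11 + l)/(15/11 + t) (w(l, t) = (l + 11)/(t + 15/11) = (11 + l)/(15/11 + t))
n = √124610/25 (n = √(197 + 11*(11 + 16)/(15 + 11*10)) = √(197 + 11*27/(15 + 110)) = √(197 + 11*27/125) = √(197 + 11*(1/125)*27) = √(197 + 297/125) = √(24922/125) = √124610/25 ≈ 14.120)
303 + n = 303 + √124610/25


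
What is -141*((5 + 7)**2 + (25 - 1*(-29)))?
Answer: -27918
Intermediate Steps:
-141*((5 + 7)**2 + (25 - 1*(-29))) = -141*(12**2 + (25 + 29)) = -141*(144 + 54) = -141*198 = -27918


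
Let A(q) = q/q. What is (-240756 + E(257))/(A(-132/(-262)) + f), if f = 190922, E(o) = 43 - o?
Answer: -240970/190923 ≈ -1.2621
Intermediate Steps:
A(q) = 1
(-240756 + E(257))/(A(-132/(-262)) + f) = (-240756 + (43 - 1*257))/(1 + 190922) = (-240756 + (43 - 257))/190923 = (-240756 - 214)*(1/190923) = -240970*1/190923 = -240970/190923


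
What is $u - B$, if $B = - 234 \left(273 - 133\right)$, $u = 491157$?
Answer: $523917$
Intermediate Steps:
$B = -32760$ ($B = \left(-234\right) 140 = -32760$)
$u - B = 491157 - -32760 = 491157 + 32760 = 523917$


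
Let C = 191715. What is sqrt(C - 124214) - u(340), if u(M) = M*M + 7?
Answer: -115607 + sqrt(67501) ≈ -1.1535e+5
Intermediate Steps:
u(M) = 7 + M**2 (u(M) = M**2 + 7 = 7 + M**2)
sqrt(C - 124214) - u(340) = sqrt(191715 - 124214) - (7 + 340**2) = sqrt(67501) - (7 + 115600) = sqrt(67501) - 1*115607 = sqrt(67501) - 115607 = -115607 + sqrt(67501)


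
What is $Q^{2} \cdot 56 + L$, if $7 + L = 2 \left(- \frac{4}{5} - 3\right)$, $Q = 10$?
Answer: $\frac{27927}{5} \approx 5585.4$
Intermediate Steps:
$L = - \frac{73}{5}$ ($L = -7 + 2 \left(- \frac{4}{5} - 3\right) = -7 + 2 \left(- \frac{19}{5}\right) = -7 - \frac{38}{5} = - \frac{73}{5} \approx -14.6$)
$Q^{2} \cdot 56 + L = 10^{2} \cdot 56 - \frac{73}{5} = 100 \cdot 56 - \frac{73}{5} = 5600 - \frac{73}{5} = \frac{27927}{5}$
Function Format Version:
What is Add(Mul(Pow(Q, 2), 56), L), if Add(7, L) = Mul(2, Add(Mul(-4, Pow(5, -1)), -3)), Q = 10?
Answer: Rational(27927, 5) ≈ 5585.4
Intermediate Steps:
L = Rational(-73, 5) (L = Add(-7, Mul(2, Add(Mul(-4, Pow(5, -1)), -3))) = Add(-7, Mul(2, Add(Mul(-4, Rational(1, 5)), -3))) = Add(-7, Mul(2, Add(Rational(-4, 5), -3))) = Add(-7, Mul(2, Rational(-19, 5))) = Add(-7, Rational(-38, 5)) = Rational(-73, 5) ≈ -14.600)
Add(Mul(Pow(Q, 2), 56), L) = Add(Mul(Pow(10, 2), 56), Rational(-73, 5)) = Add(Mul(100, 56), Rational(-73, 5)) = Add(5600, Rational(-73, 5)) = Rational(27927, 5)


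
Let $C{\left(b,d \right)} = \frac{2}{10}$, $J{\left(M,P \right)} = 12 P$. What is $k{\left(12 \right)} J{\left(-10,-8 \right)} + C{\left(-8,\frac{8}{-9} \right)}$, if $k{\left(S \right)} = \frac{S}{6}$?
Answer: $- \frac{959}{5} \approx -191.8$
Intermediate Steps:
$C{\left(b,d \right)} = \frac{1}{5}$ ($C{\left(b,d \right)} = 2 \cdot \frac{1}{10} = \frac{1}{5}$)
$k{\left(S \right)} = \frac{S}{6}$ ($k{\left(S \right)} = S \frac{1}{6} = \frac{S}{6}$)
$k{\left(12 \right)} J{\left(-10,-8 \right)} + C{\left(-8,\frac{8}{-9} \right)} = \frac{1}{6} \cdot 12 \cdot 12 \left(-8\right) + \frac{1}{5} = 2 \left(-96\right) + \frac{1}{5} = -192 + \frac{1}{5} = - \frac{959}{5}$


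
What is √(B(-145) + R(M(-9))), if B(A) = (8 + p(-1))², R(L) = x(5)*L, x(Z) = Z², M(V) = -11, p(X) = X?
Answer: I*√226 ≈ 15.033*I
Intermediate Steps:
R(L) = 25*L (R(L) = 5²*L = 25*L)
B(A) = 49 (B(A) = (8 - 1)² = 7² = 49)
√(B(-145) + R(M(-9))) = √(49 + 25*(-11)) = √(49 - 275) = √(-226) = I*√226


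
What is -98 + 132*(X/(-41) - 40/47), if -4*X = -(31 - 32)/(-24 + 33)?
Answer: -1215461/5781 ≈ -210.25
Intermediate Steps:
X = -1/36 (X = -(-1)*(31 - 32)/(-24 + 33)/4 = -(-1)*(-1/9)/4 = -(-1)*(-1*⅑)/4 = -(-1)*(-1)/(4*9) = -¼*⅑ = -1/36 ≈ -0.027778)
-98 + 132*(X/(-41) - 40/47) = -98 + 132*(-1/36/(-41) - 40/47) = -98 + 132*(-1/36*(-1/41) - 40*1/47) = -98 + 132*(1/1476 - 40/47) = -98 + 132*(-58993/69372) = -98 - 648923/5781 = -1215461/5781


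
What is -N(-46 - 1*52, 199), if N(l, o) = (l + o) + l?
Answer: -3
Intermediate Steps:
N(l, o) = o + 2*l
-N(-46 - 1*52, 199) = -(199 + 2*(-46 - 1*52)) = -(199 + 2*(-46 - 52)) = -(199 + 2*(-98)) = -(199 - 196) = -1*3 = -3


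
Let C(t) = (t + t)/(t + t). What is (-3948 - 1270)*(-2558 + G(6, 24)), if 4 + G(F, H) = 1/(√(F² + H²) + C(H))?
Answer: 8168168494/611 - 31308*√17/611 ≈ 1.3368e+7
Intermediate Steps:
C(t) = 1 (C(t) = (2*t)/((2*t)) = (2*t)*(1/(2*t)) = 1)
G(F, H) = -4 + 1/(1 + √(F² + H²)) (G(F, H) = -4 + 1/(√(F² + H²) + 1) = -4 + 1/(1 + √(F² + H²)))
(-3948 - 1270)*(-2558 + G(6, 24)) = (-3948 - 1270)*(-2558 + (-3 - 4*√(6² + 24²))/(1 + √(6² + 24²))) = -5218*(-2558 + (-3 - 4*√(36 + 576))/(1 + √(36 + 576))) = -5218*(-2558 + (-3 - 24*√17)/(1 + √612)) = -5218*(-2558 + (-3 - 24*√17)/(1 + 6*√17)) = 13347644 - 5218*(-3 - 24*√17)/(1 + 6*√17)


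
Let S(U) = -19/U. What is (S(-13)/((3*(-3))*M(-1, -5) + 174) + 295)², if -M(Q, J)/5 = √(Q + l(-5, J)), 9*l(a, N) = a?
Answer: (-398973542731*I + 76773900450*√14)/(3042*(-1507*I + 290*√14)) ≈ 87030.0 - 1.4479*I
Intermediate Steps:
l(a, N) = a/9
M(Q, J) = -5*√(-5/9 + Q) (M(Q, J) = -5*√(Q + (⅑)*(-5)) = -5*√(Q - 5/9) = -5*√(-5/9 + Q))
(S(-13)/((3*(-3))*M(-1, -5) + 174) + 295)² = ((-19/(-13))/((3*(-3))*(-5*√(-5 + 9*(-1))/3) + 174) + 295)² = ((-19*(-1/13))/(-(-15)*√(-5 - 9) + 174) + 295)² = (19/(13*(-(-15)*√(-14) + 174)) + 295)² = (19/(13*(-(-15)*I*√14 + 174)) + 295)² = (19/(13*(15*I*√14 + 174)) + 295)² = (19/(13*(174 + 15*I*√14)) + 295)² = (295 + 19/(13*(174 + 15*I*√14)))²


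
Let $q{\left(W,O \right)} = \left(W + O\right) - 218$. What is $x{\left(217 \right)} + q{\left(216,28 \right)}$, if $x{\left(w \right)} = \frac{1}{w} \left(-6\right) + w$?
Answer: $\frac{52725}{217} \approx 242.97$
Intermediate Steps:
$x{\left(w \right)} = w - \frac{6}{w}$ ($x{\left(w \right)} = - \frac{6}{w} + w = w - \frac{6}{w}$)
$q{\left(W,O \right)} = -218 + O + W$ ($q{\left(W,O \right)} = \left(O + W\right) - 218 = -218 + O + W$)
$x{\left(217 \right)} + q{\left(216,28 \right)} = \left(217 - \frac{6}{217}\right) + \left(-218 + 28 + 216\right) = \left(217 - \frac{6}{217}\right) + 26 = \frac{47083}{217} + 26 = \frac{52725}{217}$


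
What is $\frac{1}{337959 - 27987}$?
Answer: $\frac{1}{309972} \approx 3.2261 \cdot 10^{-6}$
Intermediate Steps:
$\frac{1}{337959 - 27987} = \frac{1}{309972}$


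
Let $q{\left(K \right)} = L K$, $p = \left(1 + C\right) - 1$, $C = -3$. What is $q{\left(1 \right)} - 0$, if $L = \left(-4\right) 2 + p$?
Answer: $-11$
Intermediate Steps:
$p = -3$ ($p = \left(1 - 3\right) - 1 = -2 - 1 = -3$)
$L = -11$ ($L = \left(-4\right) 2 - 3 = -8 - 3 = -11$)
$q{\left(K \right)} = - 11 K$
$q{\left(1 \right)} - 0 = \left(-11\right) 1 - 0 = -11 + 0 = -11$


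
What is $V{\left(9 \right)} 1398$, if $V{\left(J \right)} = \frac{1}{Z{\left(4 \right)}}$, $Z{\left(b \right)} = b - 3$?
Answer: $1398$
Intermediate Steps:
$Z{\left(b \right)} = -3 + b$ ($Z{\left(b \right)} = b - 3 = -3 + b$)
$V{\left(J \right)} = 1$ ($V{\left(J \right)} = \frac{1}{-3 + 4} = 1^{-1} = 1$)
$V{\left(9 \right)} 1398 = 1 \cdot 1398 = 1398$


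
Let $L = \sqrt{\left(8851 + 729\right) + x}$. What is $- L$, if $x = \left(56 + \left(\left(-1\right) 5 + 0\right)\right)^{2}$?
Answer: $- \sqrt{12181} \approx -110.37$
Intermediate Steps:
$x = 2601$ ($x = \left(56 + \left(-5 + 0\right)\right)^{2} = \left(56 - 5\right)^{2} = 51^{2} = 2601$)
$L = \sqrt{12181}$ ($L = \sqrt{\left(8851 + 729\right) + 2601} = \sqrt{9580 + 2601} = \sqrt{12181} \approx 110.37$)
$- L = - \sqrt{12181}$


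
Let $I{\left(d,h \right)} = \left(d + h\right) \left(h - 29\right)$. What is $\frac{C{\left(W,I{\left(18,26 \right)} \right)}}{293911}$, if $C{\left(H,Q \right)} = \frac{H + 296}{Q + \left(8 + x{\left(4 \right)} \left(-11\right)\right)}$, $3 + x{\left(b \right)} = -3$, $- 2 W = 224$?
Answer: $- \frac{92}{8523419} \approx -1.0794 \cdot 10^{-5}$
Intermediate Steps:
$W = -112$ ($W = \left(- \frac{1}{2}\right) 224 = -112$)
$x{\left(b \right)} = -6$ ($x{\left(b \right)} = -3 - 3 = -6$)
$I{\left(d,h \right)} = \left(-29 + h\right) \left(d + h\right)$ ($I{\left(d,h \right)} = \left(d + h\right) \left(-29 + h\right) = \left(-29 + h\right) \left(d + h\right)$)
$C{\left(H,Q \right)} = \frac{296 + H}{74 + Q}$ ($C{\left(H,Q \right)} = \frac{H + 296}{Q + \left(8 - -66\right)} = \frac{296 + H}{Q + \left(8 + 66\right)} = \frac{296 + H}{Q + 74} = \frac{296 + H}{74 + Q}$)
$\frac{C{\left(W,I{\left(18,26 \right)} \right)}}{293911} = \frac{\frac{1}{74 + \left(26^{2} - 522 - 754 + 18 \cdot 26\right)} \left(296 - 112\right)}{293911} = \frac{1}{74 + \left(676 - 522 - 754 + 468\right)} 184 \cdot \frac{1}{293911} = \frac{1}{74 - 132} \cdot 184 \cdot \frac{1}{293911} = \frac{1}{-58} \cdot 184 \cdot \frac{1}{293911} = \left(- \frac{1}{58}\right) 184 \cdot \frac{1}{293911} = \left(- \frac{92}{29}\right) \frac{1}{293911} = - \frac{92}{8523419}$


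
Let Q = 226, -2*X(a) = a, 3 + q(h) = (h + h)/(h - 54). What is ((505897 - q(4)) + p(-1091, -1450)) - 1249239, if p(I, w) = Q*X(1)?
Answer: -18586296/25 ≈ -7.4345e+5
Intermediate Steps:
q(h) = -3 + 2*h/(-54 + h) (q(h) = -3 + (h + h)/(h - 54) = -3 + (2*h)/(-54 + h) = -3 + 2*h/(-54 + h))
X(a) = -a/2
p(I, w) = -113 (p(I, w) = 226*(-1/2*1) = 226*(-1/2) = -113)
((505897 - q(4)) + p(-1091, -1450)) - 1249239 = ((505897 - (162 - 1*4)/(-54 + 4)) - 113) - 1249239 = ((505897 - (162 - 4)/(-50)) - 113) - 1249239 = ((505897 - (-1)*158/50) - 113) - 1249239 = ((505897 - 1*(-79/25)) - 113) - 1249239 = ((505897 + 79/25) - 113) - 1249239 = (12647504/25 - 113) - 1249239 = 12644679/25 - 1249239 = -18586296/25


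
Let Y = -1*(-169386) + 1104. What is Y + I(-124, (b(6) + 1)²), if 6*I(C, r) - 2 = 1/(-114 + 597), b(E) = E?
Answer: 494080987/2898 ≈ 1.7049e+5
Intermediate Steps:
Y = 170490 (Y = 169386 + 1104 = 170490)
I(C, r) = 967/2898 (I(C, r) = ⅓ + 1/(6*(-114 + 597)) = ⅓ + (⅙)/483 = ⅓ + (⅙)*(1/483) = ⅓ + 1/2898 = 967/2898)
Y + I(-124, (b(6) + 1)²) = 170490 + 967/2898 = 494080987/2898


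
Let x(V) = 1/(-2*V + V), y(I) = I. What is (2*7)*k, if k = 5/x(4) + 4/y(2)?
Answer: -252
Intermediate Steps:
x(V) = -1/V (x(V) = 1/(-V) = -1/V)
k = -18 (k = 5/((-1/4)) + 4/2 = 5/((-1*¼)) + 4*(½) = 5/(-¼) + 2 = 5*(-4) + 2 = -20 + 2 = -18)
(2*7)*k = (2*7)*(-18) = 14*(-18) = -252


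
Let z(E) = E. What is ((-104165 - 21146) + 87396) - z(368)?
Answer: -38283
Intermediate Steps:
((-104165 - 21146) + 87396) - z(368) = ((-104165 - 21146) + 87396) - 1*368 = (-125311 + 87396) - 368 = -37915 - 368 = -38283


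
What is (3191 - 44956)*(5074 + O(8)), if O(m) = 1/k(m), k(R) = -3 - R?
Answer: -2331029945/11 ≈ -2.1191e+8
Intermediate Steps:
O(m) = 1/(-3 - m)
(3191 - 44956)*(5074 + O(8)) = (3191 - 44956)*(5074 - 1/(3 + 8)) = -41765*(5074 - 1/11) = -41765*55813/11 = -2331029945/11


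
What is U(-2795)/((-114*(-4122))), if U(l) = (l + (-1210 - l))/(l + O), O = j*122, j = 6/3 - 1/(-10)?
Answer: 275/271136916 ≈ 1.0142e-6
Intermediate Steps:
j = 21/10 (j = 6*(1/3) - 1*(-1/10) = 2 + 1/10 = 21/10 ≈ 2.1000)
O = 1281/5 (O = (21/10)*122 = 1281/5 ≈ 256.20)
U(l) = -1210/(1281/5 + l) (U(l) = (l + (-1210 - l))/(l + 1281/5) = -1210/(1281/5 + l))
U(-2795)/((-114*(-4122))) = (-6050/(1281 + 5*(-2795)))/((-114*(-4122))) = -6050/(1281 - 13975)/469908 = -6050/(-12694)*(1/469908) = -6050*(-1/12694)*(1/469908) = (275/577)*(1/469908) = 275/271136916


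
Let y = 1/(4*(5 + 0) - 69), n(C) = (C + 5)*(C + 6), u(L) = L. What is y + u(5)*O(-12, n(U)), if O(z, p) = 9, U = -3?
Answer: 2204/49 ≈ 44.980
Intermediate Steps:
n(C) = (5 + C)*(6 + C)
y = -1/49 (y = 1/(4*5 - 69) = 1/(20 - 69) = 1/(-49) = -1/49 ≈ -0.020408)
y + u(5)*O(-12, n(U)) = -1/49 + 5*9 = -1/49 + 45 = 2204/49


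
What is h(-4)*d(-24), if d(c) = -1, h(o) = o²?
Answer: -16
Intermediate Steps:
h(-4)*d(-24) = (-4)²*(-1) = 16*(-1) = -16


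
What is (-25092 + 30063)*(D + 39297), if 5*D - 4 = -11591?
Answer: 919127958/5 ≈ 1.8383e+8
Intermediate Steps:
D = -11587/5 (D = ⅘ + (⅕)*(-11591) = ⅘ - 11591/5 = -11587/5 ≈ -2317.4)
(-25092 + 30063)*(D + 39297) = (-25092 + 30063)*(-11587/5 + 39297) = 4971*(184898/5) = 919127958/5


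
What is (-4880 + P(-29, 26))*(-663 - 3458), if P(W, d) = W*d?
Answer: 23217714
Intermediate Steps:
(-4880 + P(-29, 26))*(-663 - 3458) = (-4880 - 29*26)*(-663 - 3458) = (-4880 - 754)*(-4121) = -5634*(-4121) = 23217714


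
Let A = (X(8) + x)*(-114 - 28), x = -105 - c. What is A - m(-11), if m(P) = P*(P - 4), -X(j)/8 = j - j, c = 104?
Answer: 29513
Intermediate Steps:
x = -209 (x = -105 - 1*104 = -105 - 104 = -209)
X(j) = 0 (X(j) = -8*(j - j) = -8*0 = 0)
m(P) = P*(-4 + P)
A = 29678 (A = (0 - 209)*(-114 - 28) = -209*(-142) = 29678)
A - m(-11) = 29678 - (-11)*(-4 - 11) = 29678 - (-11)*(-15) = 29678 - 1*165 = 29678 - 165 = 29513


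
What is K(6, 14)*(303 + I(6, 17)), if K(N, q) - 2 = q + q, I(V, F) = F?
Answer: 9600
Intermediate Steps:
K(N, q) = 2 + 2*q (K(N, q) = 2 + (q + q) = 2 + 2*q)
K(6, 14)*(303 + I(6, 17)) = (2 + 2*14)*(303 + 17) = (2 + 28)*320 = 30*320 = 9600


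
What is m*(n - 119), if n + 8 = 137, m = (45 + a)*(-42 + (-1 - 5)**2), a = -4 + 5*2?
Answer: -3060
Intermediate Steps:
a = 6 (a = -4 + 10 = 6)
m = -306 (m = (45 + 6)*(-42 + (-1 - 5)**2) = 51*(-42 + (-6)**2) = 51*(-42 + 36) = 51*(-6) = -306)
n = 129 (n = -8 + 137 = 129)
m*(n - 119) = -306*(129 - 119) = -306*10 = -3060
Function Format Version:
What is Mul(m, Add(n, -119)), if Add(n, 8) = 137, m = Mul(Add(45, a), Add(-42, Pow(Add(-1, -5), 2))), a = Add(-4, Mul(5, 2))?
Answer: -3060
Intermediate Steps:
a = 6 (a = Add(-4, 10) = 6)
m = -306 (m = Mul(Add(45, 6), Add(-42, Pow(Add(-1, -5), 2))) = Mul(51, Add(-42, Pow(-6, 2))) = Mul(51, Add(-42, 36)) = Mul(51, -6) = -306)
n = 129 (n = Add(-8, 137) = 129)
Mul(m, Add(n, -119)) = Mul(-306, Add(129, -119)) = Mul(-306, 10) = -3060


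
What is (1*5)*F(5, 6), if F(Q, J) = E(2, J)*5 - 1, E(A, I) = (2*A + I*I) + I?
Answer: 1145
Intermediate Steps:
E(A, I) = I + I² + 2*A (E(A, I) = (2*A + I²) + I = (I² + 2*A) + I = I + I² + 2*A)
F(Q, J) = 19 + 5*J + 5*J² (F(Q, J) = (J + J² + 2*2)*5 - 1 = (J + J² + 4)*5 - 1 = (4 + J + J²)*5 - 1 = (20 + 5*J + 5*J²) - 1 = 19 + 5*J + 5*J²)
(1*5)*F(5, 6) = (1*5)*(19 + 5*6 + 5*6²) = 5*(19 + 30 + 5*36) = 5*(19 + 30 + 180) = 5*229 = 1145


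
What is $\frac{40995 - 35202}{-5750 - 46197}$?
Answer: $- \frac{5793}{51947} \approx -0.11152$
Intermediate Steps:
$\frac{40995 - 35202}{-5750 - 46197} = \frac{5793}{-51947} = 5793 \left(- \frac{1}{51947}\right) = - \frac{5793}{51947}$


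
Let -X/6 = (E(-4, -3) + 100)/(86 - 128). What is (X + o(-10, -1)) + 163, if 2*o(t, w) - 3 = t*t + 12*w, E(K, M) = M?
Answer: 3113/14 ≈ 222.36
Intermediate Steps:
o(t, w) = 3/2 + t²/2 + 6*w (o(t, w) = 3/2 + (t*t + 12*w)/2 = 3/2 + (t² + 12*w)/2 = 3/2 + (t²/2 + 6*w) = 3/2 + t²/2 + 6*w)
X = 97/7 (X = -6*(-3 + 100)/(86 - 128) = -582/(-42) = -582*(-1)/42 = -6*(-97/42) = 97/7 ≈ 13.857)
(X + o(-10, -1)) + 163 = (97/7 + (3/2 + (½)*(-10)² + 6*(-1))) + 163 = (97/7 + (3/2 + (½)*100 - 6)) + 163 = (97/7 + (3/2 + 50 - 6)) + 163 = (97/7 + 91/2) + 163 = 831/14 + 163 = 3113/14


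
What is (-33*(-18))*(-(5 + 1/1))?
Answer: -3564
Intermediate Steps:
(-33*(-18))*(-(5 + 1/1)) = 594*(-(5 + 1)) = 594*(-1*6) = 594*(-6) = -3564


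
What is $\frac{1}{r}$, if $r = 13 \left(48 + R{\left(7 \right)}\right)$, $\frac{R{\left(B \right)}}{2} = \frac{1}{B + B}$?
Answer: $\frac{7}{4381} \approx 0.0015978$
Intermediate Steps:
$R{\left(B \right)} = \frac{1}{B}$ ($R{\left(B \right)} = \frac{2}{B + B} = \frac{2}{2 B} = 2 \frac{1}{2 B} = \frac{1}{B}$)
$r = \frac{4381}{7}$ ($r = 13 \left(48 + \frac{1}{7}\right) = 13 \cdot \frac{337}{7} = \frac{4381}{7} \approx 625.86$)
$\frac{1}{r} = \frac{1}{\frac{4381}{7}} = \frac{7}{4381}$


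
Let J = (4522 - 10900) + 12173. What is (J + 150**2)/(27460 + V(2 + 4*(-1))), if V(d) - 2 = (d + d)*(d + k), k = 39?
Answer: 28295/27314 ≈ 1.0359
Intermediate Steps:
V(d) = 2 + 2*d*(39 + d) (V(d) = 2 + (d + d)*(d + 39) = 2 + (2*d)*(39 + d) = 2 + 2*d*(39 + d))
J = 5795 (J = -6378 + 12173 = 5795)
(J + 150**2)/(27460 + V(2 + 4*(-1))) = (5795 + 150**2)/(27460 + (2 + 2*(2 + 4*(-1))**2 + 78*(2 + 4*(-1)))) = (5795 + 22500)/(27460 + (2 + 2*(2 - 4)**2 + 78*(2 - 4))) = 28295/(27460 + (2 + 2*(-2)**2 + 78*(-2))) = 28295/(27460 + (2 + 2*4 - 156)) = 28295/(27460 + (2 + 8 - 156)) = 28295/(27460 - 146) = 28295/27314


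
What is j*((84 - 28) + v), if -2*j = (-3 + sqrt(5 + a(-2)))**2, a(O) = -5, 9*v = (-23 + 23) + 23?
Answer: -527/2 ≈ -263.50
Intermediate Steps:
v = 23/9 (v = ((-23 + 23) + 23)/9 = (0 + 23)/9 = (1/9)*23 = 23/9 ≈ 2.5556)
j = -9/2 (j = -(-3 + sqrt(5 - 5))**2/2 = -(-3 + sqrt(0))**2/2 = -(-3 + 0)**2/2 = -1/2*(-3)**2 = -1/2*9 = -9/2 ≈ -4.5000)
j*((84 - 28) + v) = -9*((84 - 28) + 23/9)/2 = -9*(56 + 23/9)/2 = -9/2*527/9 = -527/2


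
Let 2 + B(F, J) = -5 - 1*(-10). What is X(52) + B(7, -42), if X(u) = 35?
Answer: 38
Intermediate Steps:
B(F, J) = 3 (B(F, J) = -2 + (-5 - 1*(-10)) = -2 + (-5 + 10) = -2 + 5 = 3)
X(52) + B(7, -42) = 35 + 3 = 38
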